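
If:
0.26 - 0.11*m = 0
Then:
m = 2.36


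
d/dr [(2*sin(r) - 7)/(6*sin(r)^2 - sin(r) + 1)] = (-12*sin(r)^2 + 84*sin(r) - 5)*cos(r)/(6*sin(r)^2 - sin(r) + 1)^2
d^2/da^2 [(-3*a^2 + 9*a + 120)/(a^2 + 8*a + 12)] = 6*(11*a^3 + 156*a^2 + 852*a + 1648)/(a^6 + 24*a^5 + 228*a^4 + 1088*a^3 + 2736*a^2 + 3456*a + 1728)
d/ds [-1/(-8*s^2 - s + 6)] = (-16*s - 1)/(8*s^2 + s - 6)^2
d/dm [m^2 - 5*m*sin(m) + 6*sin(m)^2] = -5*m*cos(m) + 2*m - 5*sin(m) + 6*sin(2*m)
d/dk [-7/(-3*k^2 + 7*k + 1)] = 7*(7 - 6*k)/(-3*k^2 + 7*k + 1)^2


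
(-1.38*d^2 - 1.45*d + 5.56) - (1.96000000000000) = -1.38*d^2 - 1.45*d + 3.6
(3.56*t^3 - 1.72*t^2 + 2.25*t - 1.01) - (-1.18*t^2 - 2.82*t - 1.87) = 3.56*t^3 - 0.54*t^2 + 5.07*t + 0.86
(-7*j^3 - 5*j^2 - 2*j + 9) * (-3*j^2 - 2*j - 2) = 21*j^5 + 29*j^4 + 30*j^3 - 13*j^2 - 14*j - 18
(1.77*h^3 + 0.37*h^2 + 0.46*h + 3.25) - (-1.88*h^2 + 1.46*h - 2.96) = 1.77*h^3 + 2.25*h^2 - 1.0*h + 6.21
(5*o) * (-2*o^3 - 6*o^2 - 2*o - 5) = -10*o^4 - 30*o^3 - 10*o^2 - 25*o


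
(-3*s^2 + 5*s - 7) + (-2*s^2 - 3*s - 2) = -5*s^2 + 2*s - 9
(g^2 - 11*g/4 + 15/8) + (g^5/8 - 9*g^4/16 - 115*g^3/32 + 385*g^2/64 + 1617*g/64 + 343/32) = g^5/8 - 9*g^4/16 - 115*g^3/32 + 449*g^2/64 + 1441*g/64 + 403/32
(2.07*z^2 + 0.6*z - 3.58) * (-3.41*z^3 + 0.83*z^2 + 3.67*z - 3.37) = -7.0587*z^5 - 0.3279*z^4 + 20.3027*z^3 - 7.7453*z^2 - 15.1606*z + 12.0646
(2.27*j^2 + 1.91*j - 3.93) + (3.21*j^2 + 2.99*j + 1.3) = 5.48*j^2 + 4.9*j - 2.63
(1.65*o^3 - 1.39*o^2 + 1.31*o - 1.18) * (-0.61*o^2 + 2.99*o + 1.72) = -1.0065*o^5 + 5.7814*o^4 - 2.1172*o^3 + 2.2459*o^2 - 1.275*o - 2.0296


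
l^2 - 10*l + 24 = (l - 6)*(l - 4)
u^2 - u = u*(u - 1)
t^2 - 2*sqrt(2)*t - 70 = (t - 7*sqrt(2))*(t + 5*sqrt(2))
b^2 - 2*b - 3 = (b - 3)*(b + 1)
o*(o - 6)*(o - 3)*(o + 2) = o^4 - 7*o^3 + 36*o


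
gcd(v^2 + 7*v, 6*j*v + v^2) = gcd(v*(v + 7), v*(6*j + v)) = v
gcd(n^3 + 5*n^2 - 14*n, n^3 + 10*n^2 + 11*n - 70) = n^2 + 5*n - 14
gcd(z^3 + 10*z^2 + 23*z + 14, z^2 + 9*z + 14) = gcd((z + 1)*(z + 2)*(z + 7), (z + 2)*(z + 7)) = z^2 + 9*z + 14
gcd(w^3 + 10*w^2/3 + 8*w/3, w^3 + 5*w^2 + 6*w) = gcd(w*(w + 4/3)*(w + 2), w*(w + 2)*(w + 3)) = w^2 + 2*w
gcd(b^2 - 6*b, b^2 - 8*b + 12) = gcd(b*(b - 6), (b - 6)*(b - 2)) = b - 6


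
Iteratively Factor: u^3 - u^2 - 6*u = (u)*(u^2 - u - 6) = u*(u - 3)*(u + 2)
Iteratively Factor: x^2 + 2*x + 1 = (x + 1)*(x + 1)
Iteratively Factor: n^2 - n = (n)*(n - 1)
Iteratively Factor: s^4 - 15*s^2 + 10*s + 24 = (s - 2)*(s^3 + 2*s^2 - 11*s - 12) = (s - 2)*(s + 1)*(s^2 + s - 12) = (s - 2)*(s + 1)*(s + 4)*(s - 3)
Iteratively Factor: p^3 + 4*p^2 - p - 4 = (p - 1)*(p^2 + 5*p + 4) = (p - 1)*(p + 1)*(p + 4)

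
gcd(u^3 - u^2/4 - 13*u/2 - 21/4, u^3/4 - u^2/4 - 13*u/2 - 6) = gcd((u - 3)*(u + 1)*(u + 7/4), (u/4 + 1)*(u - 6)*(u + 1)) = u + 1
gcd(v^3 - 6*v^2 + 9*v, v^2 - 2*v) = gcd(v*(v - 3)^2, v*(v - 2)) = v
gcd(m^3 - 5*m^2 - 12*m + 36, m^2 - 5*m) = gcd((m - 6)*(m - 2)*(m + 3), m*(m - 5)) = 1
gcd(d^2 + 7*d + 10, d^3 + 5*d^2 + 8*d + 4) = d + 2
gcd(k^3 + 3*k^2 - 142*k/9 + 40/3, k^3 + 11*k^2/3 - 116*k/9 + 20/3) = k^2 + 13*k/3 - 10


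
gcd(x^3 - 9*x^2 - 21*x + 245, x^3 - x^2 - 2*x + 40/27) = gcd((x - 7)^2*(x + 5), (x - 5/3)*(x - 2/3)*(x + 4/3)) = 1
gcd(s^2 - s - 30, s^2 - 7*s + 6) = s - 6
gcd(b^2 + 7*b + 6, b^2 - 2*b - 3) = b + 1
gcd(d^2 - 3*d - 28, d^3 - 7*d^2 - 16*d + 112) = d^2 - 3*d - 28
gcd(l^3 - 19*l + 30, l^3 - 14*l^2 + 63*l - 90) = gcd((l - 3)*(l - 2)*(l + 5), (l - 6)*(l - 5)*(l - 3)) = l - 3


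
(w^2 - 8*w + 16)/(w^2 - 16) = (w - 4)/(w + 4)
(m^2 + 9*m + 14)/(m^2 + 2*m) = (m + 7)/m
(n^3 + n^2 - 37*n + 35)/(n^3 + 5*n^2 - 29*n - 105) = (n - 1)/(n + 3)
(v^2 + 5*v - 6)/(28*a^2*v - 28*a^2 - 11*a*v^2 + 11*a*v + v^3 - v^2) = (v + 6)/(28*a^2 - 11*a*v + v^2)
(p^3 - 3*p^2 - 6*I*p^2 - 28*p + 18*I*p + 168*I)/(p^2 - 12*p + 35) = (p^2 + p*(4 - 6*I) - 24*I)/(p - 5)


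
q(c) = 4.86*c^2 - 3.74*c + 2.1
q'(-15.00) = -149.54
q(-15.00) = 1151.70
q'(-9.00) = -91.22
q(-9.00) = 429.42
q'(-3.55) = -38.25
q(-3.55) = 76.63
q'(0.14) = -2.38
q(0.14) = 1.67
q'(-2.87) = -31.64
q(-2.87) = 52.87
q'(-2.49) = -27.94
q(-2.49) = 41.55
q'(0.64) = 2.48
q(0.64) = 1.70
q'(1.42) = 10.06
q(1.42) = 6.59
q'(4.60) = 40.97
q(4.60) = 87.73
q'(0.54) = 1.51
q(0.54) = 1.50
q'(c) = 9.72*c - 3.74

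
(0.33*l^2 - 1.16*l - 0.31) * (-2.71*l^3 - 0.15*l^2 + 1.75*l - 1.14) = -0.8943*l^5 + 3.0941*l^4 + 1.5916*l^3 - 2.3597*l^2 + 0.7799*l + 0.3534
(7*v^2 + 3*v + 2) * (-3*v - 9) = -21*v^3 - 72*v^2 - 33*v - 18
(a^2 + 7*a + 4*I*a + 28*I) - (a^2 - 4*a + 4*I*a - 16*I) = 11*a + 44*I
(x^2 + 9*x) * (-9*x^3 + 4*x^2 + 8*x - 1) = -9*x^5 - 77*x^4 + 44*x^3 + 71*x^2 - 9*x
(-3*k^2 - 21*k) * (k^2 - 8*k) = -3*k^4 + 3*k^3 + 168*k^2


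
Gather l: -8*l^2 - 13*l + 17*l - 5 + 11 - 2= -8*l^2 + 4*l + 4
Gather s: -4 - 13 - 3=-20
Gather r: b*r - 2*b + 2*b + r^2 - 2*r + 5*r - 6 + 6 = r^2 + r*(b + 3)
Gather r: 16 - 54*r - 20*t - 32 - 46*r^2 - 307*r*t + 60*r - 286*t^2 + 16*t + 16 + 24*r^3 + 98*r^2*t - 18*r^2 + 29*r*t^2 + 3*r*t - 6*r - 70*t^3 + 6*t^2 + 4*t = 24*r^3 + r^2*(98*t - 64) + r*(29*t^2 - 304*t) - 70*t^3 - 280*t^2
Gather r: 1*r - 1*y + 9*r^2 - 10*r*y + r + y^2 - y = 9*r^2 + r*(2 - 10*y) + y^2 - 2*y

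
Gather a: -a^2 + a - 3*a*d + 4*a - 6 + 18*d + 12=-a^2 + a*(5 - 3*d) + 18*d + 6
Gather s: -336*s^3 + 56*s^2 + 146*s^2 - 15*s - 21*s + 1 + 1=-336*s^3 + 202*s^2 - 36*s + 2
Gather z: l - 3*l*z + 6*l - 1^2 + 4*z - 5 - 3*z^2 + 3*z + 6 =7*l - 3*z^2 + z*(7 - 3*l)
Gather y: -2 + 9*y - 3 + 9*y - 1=18*y - 6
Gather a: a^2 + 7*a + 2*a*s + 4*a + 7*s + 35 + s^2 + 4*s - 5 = a^2 + a*(2*s + 11) + s^2 + 11*s + 30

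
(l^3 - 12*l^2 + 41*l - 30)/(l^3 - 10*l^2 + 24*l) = (l^2 - 6*l + 5)/(l*(l - 4))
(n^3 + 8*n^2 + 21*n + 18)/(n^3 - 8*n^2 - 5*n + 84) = (n^2 + 5*n + 6)/(n^2 - 11*n + 28)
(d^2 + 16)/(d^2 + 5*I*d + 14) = (d^2 + 16)/(d^2 + 5*I*d + 14)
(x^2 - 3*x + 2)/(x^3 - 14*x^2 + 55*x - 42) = (x - 2)/(x^2 - 13*x + 42)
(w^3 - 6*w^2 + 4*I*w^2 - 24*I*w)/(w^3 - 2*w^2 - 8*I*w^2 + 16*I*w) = (w^2 + w*(-6 + 4*I) - 24*I)/(w^2 + w*(-2 - 8*I) + 16*I)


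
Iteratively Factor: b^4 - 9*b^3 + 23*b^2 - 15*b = (b - 1)*(b^3 - 8*b^2 + 15*b) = b*(b - 1)*(b^2 - 8*b + 15) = b*(b - 3)*(b - 1)*(b - 5)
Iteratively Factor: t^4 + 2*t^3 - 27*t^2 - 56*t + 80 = (t - 5)*(t^3 + 7*t^2 + 8*t - 16) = (t - 5)*(t + 4)*(t^2 + 3*t - 4) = (t - 5)*(t + 4)^2*(t - 1)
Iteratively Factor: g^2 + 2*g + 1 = (g + 1)*(g + 1)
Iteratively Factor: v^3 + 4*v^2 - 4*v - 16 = (v + 4)*(v^2 - 4) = (v + 2)*(v + 4)*(v - 2)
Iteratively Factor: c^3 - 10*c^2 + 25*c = (c)*(c^2 - 10*c + 25) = c*(c - 5)*(c - 5)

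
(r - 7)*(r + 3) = r^2 - 4*r - 21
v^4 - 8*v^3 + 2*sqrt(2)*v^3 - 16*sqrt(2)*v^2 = v^2*(v - 8)*(v + 2*sqrt(2))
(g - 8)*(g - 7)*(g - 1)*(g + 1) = g^4 - 15*g^3 + 55*g^2 + 15*g - 56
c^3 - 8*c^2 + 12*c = c*(c - 6)*(c - 2)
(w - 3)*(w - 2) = w^2 - 5*w + 6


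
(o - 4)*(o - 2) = o^2 - 6*o + 8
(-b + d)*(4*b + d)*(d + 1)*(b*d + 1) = -4*b^3*d^2 - 4*b^3*d + 3*b^2*d^3 + 3*b^2*d^2 - 4*b^2*d - 4*b^2 + b*d^4 + b*d^3 + 3*b*d^2 + 3*b*d + d^3 + d^2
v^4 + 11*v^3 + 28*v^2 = v^2*(v + 4)*(v + 7)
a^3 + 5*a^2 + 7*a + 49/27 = (a + 1/3)*(a + 7/3)^2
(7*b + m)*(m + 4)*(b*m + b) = 7*b^2*m^2 + 35*b^2*m + 28*b^2 + b*m^3 + 5*b*m^2 + 4*b*m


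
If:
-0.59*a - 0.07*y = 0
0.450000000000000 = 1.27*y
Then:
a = -0.04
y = 0.35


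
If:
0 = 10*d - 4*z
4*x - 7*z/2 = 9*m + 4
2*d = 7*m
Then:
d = 2*z/5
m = 4*z/35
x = 317*z/280 + 1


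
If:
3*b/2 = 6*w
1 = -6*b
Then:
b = -1/6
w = -1/24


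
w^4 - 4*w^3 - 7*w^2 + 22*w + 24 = (w - 4)*(w - 3)*(w + 1)*(w + 2)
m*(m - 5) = m^2 - 5*m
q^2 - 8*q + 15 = (q - 5)*(q - 3)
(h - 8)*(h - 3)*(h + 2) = h^3 - 9*h^2 + 2*h + 48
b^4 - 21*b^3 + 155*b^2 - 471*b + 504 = (b - 8)*(b - 7)*(b - 3)^2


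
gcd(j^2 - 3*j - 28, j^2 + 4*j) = j + 4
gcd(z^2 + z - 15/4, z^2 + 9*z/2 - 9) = z - 3/2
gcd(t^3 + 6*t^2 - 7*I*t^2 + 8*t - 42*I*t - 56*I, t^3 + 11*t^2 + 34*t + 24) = t + 4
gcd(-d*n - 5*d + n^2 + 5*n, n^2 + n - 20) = n + 5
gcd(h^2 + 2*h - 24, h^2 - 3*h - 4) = h - 4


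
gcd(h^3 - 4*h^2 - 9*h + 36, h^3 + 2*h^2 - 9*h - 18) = h^2 - 9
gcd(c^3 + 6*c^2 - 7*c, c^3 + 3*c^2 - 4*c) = c^2 - c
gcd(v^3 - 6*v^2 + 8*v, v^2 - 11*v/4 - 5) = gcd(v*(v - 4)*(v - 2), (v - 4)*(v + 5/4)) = v - 4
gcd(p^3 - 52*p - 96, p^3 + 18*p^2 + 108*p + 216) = p + 6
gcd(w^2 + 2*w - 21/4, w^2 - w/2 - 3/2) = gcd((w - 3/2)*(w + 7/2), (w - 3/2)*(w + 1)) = w - 3/2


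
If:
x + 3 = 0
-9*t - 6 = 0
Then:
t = -2/3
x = -3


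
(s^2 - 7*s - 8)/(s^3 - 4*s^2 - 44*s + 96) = (s + 1)/(s^2 + 4*s - 12)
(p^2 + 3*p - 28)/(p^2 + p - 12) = (p^2 + 3*p - 28)/(p^2 + p - 12)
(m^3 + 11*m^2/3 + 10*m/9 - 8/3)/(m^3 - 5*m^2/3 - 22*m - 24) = (m - 2/3)/(m - 6)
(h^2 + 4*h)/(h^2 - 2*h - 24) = h/(h - 6)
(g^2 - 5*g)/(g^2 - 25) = g/(g + 5)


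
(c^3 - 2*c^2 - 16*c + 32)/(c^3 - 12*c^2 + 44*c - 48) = (c + 4)/(c - 6)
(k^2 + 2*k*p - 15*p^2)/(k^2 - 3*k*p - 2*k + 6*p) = (k + 5*p)/(k - 2)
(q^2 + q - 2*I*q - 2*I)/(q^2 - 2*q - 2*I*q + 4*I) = (q + 1)/(q - 2)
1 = 1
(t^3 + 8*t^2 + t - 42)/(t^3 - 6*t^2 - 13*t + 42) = (t + 7)/(t - 7)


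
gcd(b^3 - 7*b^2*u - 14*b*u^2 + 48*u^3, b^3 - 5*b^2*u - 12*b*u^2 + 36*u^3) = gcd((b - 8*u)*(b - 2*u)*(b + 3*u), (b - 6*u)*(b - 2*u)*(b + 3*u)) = -b^2 - b*u + 6*u^2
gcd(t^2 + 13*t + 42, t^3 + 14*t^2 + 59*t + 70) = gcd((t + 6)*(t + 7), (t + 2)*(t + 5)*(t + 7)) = t + 7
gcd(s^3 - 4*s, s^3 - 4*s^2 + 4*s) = s^2 - 2*s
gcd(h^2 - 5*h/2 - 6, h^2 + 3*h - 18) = 1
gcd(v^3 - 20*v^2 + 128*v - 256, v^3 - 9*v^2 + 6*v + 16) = v - 8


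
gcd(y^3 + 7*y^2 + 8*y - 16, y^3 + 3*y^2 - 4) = y - 1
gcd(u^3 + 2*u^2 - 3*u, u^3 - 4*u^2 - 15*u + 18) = u^2 + 2*u - 3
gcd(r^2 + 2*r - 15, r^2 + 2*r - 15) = r^2 + 2*r - 15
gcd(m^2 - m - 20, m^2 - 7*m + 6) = 1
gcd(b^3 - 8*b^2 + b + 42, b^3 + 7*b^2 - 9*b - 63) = b - 3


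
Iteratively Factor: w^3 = (w)*(w^2) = w^2*(w)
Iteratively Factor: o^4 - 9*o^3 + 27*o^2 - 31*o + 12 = (o - 3)*(o^3 - 6*o^2 + 9*o - 4) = (o - 3)*(o - 1)*(o^2 - 5*o + 4) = (o - 3)*(o - 1)^2*(o - 4)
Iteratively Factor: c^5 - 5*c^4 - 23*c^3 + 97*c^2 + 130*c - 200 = (c + 2)*(c^4 - 7*c^3 - 9*c^2 + 115*c - 100) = (c - 5)*(c + 2)*(c^3 - 2*c^2 - 19*c + 20) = (c - 5)*(c - 1)*(c + 2)*(c^2 - c - 20) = (c - 5)^2*(c - 1)*(c + 2)*(c + 4)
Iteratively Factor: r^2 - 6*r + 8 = (r - 4)*(r - 2)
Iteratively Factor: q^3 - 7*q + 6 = (q - 1)*(q^2 + q - 6) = (q - 1)*(q + 3)*(q - 2)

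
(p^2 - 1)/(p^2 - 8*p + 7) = (p + 1)/(p - 7)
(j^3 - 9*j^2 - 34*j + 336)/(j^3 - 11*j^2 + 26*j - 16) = (j^2 - j - 42)/(j^2 - 3*j + 2)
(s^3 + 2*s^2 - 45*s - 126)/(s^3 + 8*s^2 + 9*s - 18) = (s - 7)/(s - 1)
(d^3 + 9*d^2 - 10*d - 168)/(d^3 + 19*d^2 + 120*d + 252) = (d - 4)/(d + 6)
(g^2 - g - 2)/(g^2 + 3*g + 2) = (g - 2)/(g + 2)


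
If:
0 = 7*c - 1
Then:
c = 1/7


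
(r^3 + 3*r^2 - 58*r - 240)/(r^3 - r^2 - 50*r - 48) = (r + 5)/(r + 1)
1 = 1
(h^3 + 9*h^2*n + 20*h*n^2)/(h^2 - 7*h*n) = (h^2 + 9*h*n + 20*n^2)/(h - 7*n)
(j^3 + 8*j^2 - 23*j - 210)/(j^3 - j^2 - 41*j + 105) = (j + 6)/(j - 3)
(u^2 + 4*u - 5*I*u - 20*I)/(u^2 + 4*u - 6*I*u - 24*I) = (u - 5*I)/(u - 6*I)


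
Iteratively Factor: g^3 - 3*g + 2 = (g - 1)*(g^2 + g - 2) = (g - 1)^2*(g + 2)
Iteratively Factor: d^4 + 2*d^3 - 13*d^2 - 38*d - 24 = (d + 1)*(d^3 + d^2 - 14*d - 24) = (d + 1)*(d + 2)*(d^2 - d - 12) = (d + 1)*(d + 2)*(d + 3)*(d - 4)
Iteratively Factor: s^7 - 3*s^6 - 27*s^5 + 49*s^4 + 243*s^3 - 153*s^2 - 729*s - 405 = (s - 3)*(s^6 - 27*s^4 - 32*s^3 + 147*s^2 + 288*s + 135) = (s - 3)*(s + 1)*(s^5 - s^4 - 26*s^3 - 6*s^2 + 153*s + 135) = (s - 3)*(s + 1)*(s + 3)*(s^4 - 4*s^3 - 14*s^2 + 36*s + 45) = (s - 5)*(s - 3)*(s + 1)*(s + 3)*(s^3 + s^2 - 9*s - 9) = (s - 5)*(s - 3)^2*(s + 1)*(s + 3)*(s^2 + 4*s + 3) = (s - 5)*(s - 3)^2*(s + 1)^2*(s + 3)*(s + 3)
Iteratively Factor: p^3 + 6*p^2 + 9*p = (p + 3)*(p^2 + 3*p) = p*(p + 3)*(p + 3)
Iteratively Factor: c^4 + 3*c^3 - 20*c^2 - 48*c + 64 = (c + 4)*(c^3 - c^2 - 16*c + 16) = (c - 4)*(c + 4)*(c^2 + 3*c - 4) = (c - 4)*(c + 4)^2*(c - 1)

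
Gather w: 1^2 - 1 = 0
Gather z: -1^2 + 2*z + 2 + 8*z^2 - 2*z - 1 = 8*z^2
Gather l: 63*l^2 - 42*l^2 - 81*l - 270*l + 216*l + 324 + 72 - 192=21*l^2 - 135*l + 204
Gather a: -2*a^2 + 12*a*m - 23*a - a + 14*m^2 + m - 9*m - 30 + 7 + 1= -2*a^2 + a*(12*m - 24) + 14*m^2 - 8*m - 22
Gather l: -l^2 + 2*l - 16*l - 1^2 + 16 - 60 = -l^2 - 14*l - 45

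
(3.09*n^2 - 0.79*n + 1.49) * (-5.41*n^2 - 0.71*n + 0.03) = -16.7169*n^4 + 2.08*n^3 - 7.4073*n^2 - 1.0816*n + 0.0447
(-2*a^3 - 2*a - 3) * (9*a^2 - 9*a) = -18*a^5 + 18*a^4 - 18*a^3 - 9*a^2 + 27*a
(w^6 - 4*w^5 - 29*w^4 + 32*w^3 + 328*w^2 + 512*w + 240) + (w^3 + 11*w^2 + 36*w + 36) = w^6 - 4*w^5 - 29*w^4 + 33*w^3 + 339*w^2 + 548*w + 276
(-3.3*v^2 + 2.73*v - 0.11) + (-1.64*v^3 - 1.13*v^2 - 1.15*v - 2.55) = -1.64*v^3 - 4.43*v^2 + 1.58*v - 2.66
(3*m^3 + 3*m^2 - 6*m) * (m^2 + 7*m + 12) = 3*m^5 + 24*m^4 + 51*m^3 - 6*m^2 - 72*m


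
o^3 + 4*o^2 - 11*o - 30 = (o - 3)*(o + 2)*(o + 5)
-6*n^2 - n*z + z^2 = (-3*n + z)*(2*n + z)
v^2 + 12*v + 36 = (v + 6)^2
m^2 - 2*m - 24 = (m - 6)*(m + 4)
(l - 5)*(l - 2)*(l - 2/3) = l^3 - 23*l^2/3 + 44*l/3 - 20/3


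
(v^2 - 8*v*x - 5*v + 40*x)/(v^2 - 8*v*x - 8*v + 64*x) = (v - 5)/(v - 8)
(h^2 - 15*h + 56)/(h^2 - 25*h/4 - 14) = 4*(h - 7)/(4*h + 7)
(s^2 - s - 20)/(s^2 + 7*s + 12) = (s - 5)/(s + 3)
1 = 1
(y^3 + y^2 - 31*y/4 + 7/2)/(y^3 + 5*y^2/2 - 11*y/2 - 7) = (y - 1/2)/(y + 1)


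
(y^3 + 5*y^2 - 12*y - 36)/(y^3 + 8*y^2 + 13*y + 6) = (y^2 - y - 6)/(y^2 + 2*y + 1)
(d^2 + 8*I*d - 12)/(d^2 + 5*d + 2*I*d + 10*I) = (d + 6*I)/(d + 5)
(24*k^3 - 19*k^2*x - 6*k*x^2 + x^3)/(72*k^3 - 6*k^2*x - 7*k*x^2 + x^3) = (8*k^2 - 9*k*x + x^2)/(24*k^2 - 10*k*x + x^2)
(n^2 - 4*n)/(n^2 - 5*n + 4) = n/(n - 1)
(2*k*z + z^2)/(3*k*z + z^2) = (2*k + z)/(3*k + z)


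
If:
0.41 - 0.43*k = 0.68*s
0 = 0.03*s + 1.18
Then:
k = 63.16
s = -39.33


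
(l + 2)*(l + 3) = l^2 + 5*l + 6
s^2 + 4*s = s*(s + 4)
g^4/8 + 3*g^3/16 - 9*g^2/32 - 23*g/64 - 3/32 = (g/4 + 1/2)*(g/2 + 1/4)*(g - 3/2)*(g + 1/2)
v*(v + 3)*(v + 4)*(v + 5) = v^4 + 12*v^3 + 47*v^2 + 60*v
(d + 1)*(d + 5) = d^2 + 6*d + 5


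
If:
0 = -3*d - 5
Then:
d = -5/3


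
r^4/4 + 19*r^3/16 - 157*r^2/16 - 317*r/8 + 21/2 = (r/4 + 1)*(r - 6)*(r - 1/4)*(r + 7)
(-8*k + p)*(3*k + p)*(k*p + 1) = -24*k^3*p - 5*k^2*p^2 - 24*k^2 + k*p^3 - 5*k*p + p^2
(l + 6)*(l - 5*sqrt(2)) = l^2 - 5*sqrt(2)*l + 6*l - 30*sqrt(2)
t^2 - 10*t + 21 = (t - 7)*(t - 3)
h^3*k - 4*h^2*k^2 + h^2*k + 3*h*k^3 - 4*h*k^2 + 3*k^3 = (h - 3*k)*(h - k)*(h*k + k)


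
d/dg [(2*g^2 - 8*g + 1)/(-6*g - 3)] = 2*(-2*g^2 - 2*g + 5)/(3*(4*g^2 + 4*g + 1))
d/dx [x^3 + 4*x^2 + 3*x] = 3*x^2 + 8*x + 3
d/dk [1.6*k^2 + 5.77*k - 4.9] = 3.2*k + 5.77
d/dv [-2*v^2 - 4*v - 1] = -4*v - 4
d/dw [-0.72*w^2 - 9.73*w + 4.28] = -1.44*w - 9.73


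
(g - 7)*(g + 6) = g^2 - g - 42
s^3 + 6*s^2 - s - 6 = (s - 1)*(s + 1)*(s + 6)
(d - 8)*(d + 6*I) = d^2 - 8*d + 6*I*d - 48*I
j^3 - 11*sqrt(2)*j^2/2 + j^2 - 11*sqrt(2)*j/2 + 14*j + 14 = (j + 1)*(j - 7*sqrt(2)/2)*(j - 2*sqrt(2))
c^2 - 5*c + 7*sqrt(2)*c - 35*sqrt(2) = (c - 5)*(c + 7*sqrt(2))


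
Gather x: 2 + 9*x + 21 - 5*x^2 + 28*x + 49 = -5*x^2 + 37*x + 72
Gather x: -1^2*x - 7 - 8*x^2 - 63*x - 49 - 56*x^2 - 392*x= -64*x^2 - 456*x - 56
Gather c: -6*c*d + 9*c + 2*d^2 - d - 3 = c*(9 - 6*d) + 2*d^2 - d - 3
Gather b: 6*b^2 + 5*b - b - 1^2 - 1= 6*b^2 + 4*b - 2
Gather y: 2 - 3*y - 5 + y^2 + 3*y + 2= y^2 - 1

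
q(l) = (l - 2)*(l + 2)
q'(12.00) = 24.00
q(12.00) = 140.00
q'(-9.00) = -18.00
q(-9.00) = 77.00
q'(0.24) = 0.48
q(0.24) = -3.94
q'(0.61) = 1.22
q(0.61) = -3.63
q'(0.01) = 0.02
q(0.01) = -4.00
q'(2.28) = 4.56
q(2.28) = 1.20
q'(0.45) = 0.90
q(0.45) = -3.80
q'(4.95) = 9.90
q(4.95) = 20.50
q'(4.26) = 8.52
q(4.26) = 14.15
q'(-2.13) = -4.26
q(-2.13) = 0.54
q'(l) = 2*l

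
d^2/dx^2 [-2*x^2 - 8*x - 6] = -4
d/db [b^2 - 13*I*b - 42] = 2*b - 13*I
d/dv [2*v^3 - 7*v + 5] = 6*v^2 - 7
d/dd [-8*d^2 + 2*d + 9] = 2 - 16*d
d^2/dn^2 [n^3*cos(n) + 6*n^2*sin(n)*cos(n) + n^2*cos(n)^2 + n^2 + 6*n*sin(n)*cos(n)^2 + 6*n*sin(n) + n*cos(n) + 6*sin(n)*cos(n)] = -n^3*cos(n) - 6*n^2*sin(n) - 12*n^2*sin(2*n) - 2*n^2*cos(2*n) - 15*n*sin(n)/2 - 4*n*sin(2*n) - 27*n*sin(3*n)/2 + 5*n*cos(n) + 24*n*cos(2*n) - 2*sin(n) - 6*sin(2*n) + 15*cos(n) + cos(2*n) + 9*cos(3*n) + 3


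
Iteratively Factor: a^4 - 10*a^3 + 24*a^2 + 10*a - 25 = (a - 5)*(a^3 - 5*a^2 - a + 5) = (a - 5)*(a + 1)*(a^2 - 6*a + 5) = (a - 5)^2*(a + 1)*(a - 1)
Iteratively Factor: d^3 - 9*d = (d)*(d^2 - 9) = d*(d + 3)*(d - 3)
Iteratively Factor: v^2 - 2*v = (v)*(v - 2)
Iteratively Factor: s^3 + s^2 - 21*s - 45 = (s + 3)*(s^2 - 2*s - 15) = (s - 5)*(s + 3)*(s + 3)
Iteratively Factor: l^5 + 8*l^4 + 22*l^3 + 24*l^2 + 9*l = (l)*(l^4 + 8*l^3 + 22*l^2 + 24*l + 9) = l*(l + 3)*(l^3 + 5*l^2 + 7*l + 3) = l*(l + 1)*(l + 3)*(l^2 + 4*l + 3) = l*(l + 1)^2*(l + 3)*(l + 3)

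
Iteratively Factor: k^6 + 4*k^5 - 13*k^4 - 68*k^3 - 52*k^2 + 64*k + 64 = (k + 1)*(k^5 + 3*k^4 - 16*k^3 - 52*k^2 + 64) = (k + 1)*(k + 2)*(k^4 + k^3 - 18*k^2 - 16*k + 32) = (k - 4)*(k + 1)*(k + 2)*(k^3 + 5*k^2 + 2*k - 8) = (k - 4)*(k + 1)*(k + 2)^2*(k^2 + 3*k - 4) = (k - 4)*(k - 1)*(k + 1)*(k + 2)^2*(k + 4)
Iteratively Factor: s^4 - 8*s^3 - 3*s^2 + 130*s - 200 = (s + 4)*(s^3 - 12*s^2 + 45*s - 50) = (s - 5)*(s + 4)*(s^2 - 7*s + 10) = (s - 5)^2*(s + 4)*(s - 2)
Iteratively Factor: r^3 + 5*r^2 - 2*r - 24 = (r - 2)*(r^2 + 7*r + 12) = (r - 2)*(r + 4)*(r + 3)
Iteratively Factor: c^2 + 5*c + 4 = (c + 1)*(c + 4)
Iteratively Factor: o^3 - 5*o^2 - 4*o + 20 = (o - 5)*(o^2 - 4) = (o - 5)*(o + 2)*(o - 2)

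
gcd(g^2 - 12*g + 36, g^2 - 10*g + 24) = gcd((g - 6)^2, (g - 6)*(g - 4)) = g - 6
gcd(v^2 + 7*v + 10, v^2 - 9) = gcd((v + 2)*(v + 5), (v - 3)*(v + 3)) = 1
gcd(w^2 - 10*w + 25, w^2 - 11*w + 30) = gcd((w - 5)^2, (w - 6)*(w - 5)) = w - 5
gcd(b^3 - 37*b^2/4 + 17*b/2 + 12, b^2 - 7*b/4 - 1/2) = b - 2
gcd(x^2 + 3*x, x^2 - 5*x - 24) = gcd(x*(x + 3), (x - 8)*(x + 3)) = x + 3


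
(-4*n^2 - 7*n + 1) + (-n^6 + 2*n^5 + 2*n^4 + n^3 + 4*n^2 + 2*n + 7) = -n^6 + 2*n^5 + 2*n^4 + n^3 - 5*n + 8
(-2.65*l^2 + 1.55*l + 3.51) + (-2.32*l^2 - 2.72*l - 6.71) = -4.97*l^2 - 1.17*l - 3.2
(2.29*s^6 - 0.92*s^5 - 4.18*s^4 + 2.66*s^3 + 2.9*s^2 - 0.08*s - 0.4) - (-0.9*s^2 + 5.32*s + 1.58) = 2.29*s^6 - 0.92*s^5 - 4.18*s^4 + 2.66*s^3 + 3.8*s^2 - 5.4*s - 1.98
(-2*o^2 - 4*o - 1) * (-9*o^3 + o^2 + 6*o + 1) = 18*o^5 + 34*o^4 - 7*o^3 - 27*o^2 - 10*o - 1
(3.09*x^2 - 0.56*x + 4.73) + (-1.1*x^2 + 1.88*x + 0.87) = 1.99*x^2 + 1.32*x + 5.6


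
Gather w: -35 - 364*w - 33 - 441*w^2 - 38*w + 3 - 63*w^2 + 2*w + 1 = -504*w^2 - 400*w - 64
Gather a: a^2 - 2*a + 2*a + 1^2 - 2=a^2 - 1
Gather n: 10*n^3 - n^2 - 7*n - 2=10*n^3 - n^2 - 7*n - 2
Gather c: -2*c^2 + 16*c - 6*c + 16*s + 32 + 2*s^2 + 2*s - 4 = -2*c^2 + 10*c + 2*s^2 + 18*s + 28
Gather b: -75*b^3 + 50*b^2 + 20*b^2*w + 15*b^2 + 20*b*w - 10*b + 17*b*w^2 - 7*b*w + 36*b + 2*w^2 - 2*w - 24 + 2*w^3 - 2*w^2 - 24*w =-75*b^3 + b^2*(20*w + 65) + b*(17*w^2 + 13*w + 26) + 2*w^3 - 26*w - 24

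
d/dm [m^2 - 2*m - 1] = 2*m - 2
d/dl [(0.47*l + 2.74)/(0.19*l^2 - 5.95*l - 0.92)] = (-0.0893*l^2 - 1.0412*l + 15.8706)/(0.0361*l^4 - 2.261*l^3 + 35.0529*l^2 + 10.948*l + 0.8464)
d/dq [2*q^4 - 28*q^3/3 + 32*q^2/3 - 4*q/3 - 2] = 8*q^3 - 28*q^2 + 64*q/3 - 4/3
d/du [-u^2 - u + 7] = -2*u - 1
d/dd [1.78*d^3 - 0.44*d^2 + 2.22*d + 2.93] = 5.34*d^2 - 0.88*d + 2.22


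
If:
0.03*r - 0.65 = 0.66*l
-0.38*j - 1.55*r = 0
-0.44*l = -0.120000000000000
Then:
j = -112.85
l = 0.27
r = 27.67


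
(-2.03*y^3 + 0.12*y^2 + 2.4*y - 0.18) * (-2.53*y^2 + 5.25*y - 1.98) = 5.1359*y^5 - 10.9611*y^4 - 1.4226*y^3 + 12.8178*y^2 - 5.697*y + 0.3564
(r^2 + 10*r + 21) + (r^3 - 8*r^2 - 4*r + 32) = r^3 - 7*r^2 + 6*r + 53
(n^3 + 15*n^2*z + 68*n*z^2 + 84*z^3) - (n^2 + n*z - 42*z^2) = n^3 + 15*n^2*z - n^2 + 68*n*z^2 - n*z + 84*z^3 + 42*z^2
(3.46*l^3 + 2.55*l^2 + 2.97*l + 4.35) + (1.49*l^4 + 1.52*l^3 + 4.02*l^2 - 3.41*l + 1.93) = 1.49*l^4 + 4.98*l^3 + 6.57*l^2 - 0.44*l + 6.28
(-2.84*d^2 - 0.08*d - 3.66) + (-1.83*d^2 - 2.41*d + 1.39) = -4.67*d^2 - 2.49*d - 2.27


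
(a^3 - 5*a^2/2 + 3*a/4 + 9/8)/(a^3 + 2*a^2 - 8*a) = (8*a^3 - 20*a^2 + 6*a + 9)/(8*a*(a^2 + 2*a - 8))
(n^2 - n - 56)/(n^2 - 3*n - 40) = (n + 7)/(n + 5)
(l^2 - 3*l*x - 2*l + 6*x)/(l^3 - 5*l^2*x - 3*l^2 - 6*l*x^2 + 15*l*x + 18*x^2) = (l^2 - 3*l*x - 2*l + 6*x)/(l^3 - 5*l^2*x - 3*l^2 - 6*l*x^2 + 15*l*x + 18*x^2)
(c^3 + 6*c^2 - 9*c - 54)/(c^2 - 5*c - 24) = (c^2 + 3*c - 18)/(c - 8)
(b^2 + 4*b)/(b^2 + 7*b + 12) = b/(b + 3)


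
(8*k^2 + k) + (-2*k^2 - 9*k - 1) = 6*k^2 - 8*k - 1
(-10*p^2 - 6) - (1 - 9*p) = -10*p^2 + 9*p - 7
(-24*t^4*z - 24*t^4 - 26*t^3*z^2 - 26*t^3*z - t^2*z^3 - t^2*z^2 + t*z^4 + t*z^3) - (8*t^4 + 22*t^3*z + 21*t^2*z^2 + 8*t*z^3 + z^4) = -24*t^4*z - 32*t^4 - 26*t^3*z^2 - 48*t^3*z - t^2*z^3 - 22*t^2*z^2 + t*z^4 - 7*t*z^3 - z^4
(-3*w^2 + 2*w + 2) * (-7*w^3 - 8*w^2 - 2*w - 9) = 21*w^5 + 10*w^4 - 24*w^3 + 7*w^2 - 22*w - 18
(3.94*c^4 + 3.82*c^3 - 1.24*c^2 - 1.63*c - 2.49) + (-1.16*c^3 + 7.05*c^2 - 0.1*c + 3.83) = 3.94*c^4 + 2.66*c^3 + 5.81*c^2 - 1.73*c + 1.34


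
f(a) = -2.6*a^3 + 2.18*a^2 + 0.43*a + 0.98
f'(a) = -7.8*a^2 + 4.36*a + 0.43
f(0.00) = 0.98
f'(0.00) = 0.43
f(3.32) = -68.71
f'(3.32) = -71.07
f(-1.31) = 10.00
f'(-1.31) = -18.67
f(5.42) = -346.62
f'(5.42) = -205.07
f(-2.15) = 35.97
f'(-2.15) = -45.00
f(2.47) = -23.84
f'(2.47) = -36.39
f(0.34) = 1.28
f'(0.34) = 1.01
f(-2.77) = 71.78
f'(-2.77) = -71.50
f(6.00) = -479.56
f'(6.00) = -254.21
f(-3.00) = 89.51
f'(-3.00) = -82.85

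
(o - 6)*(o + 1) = o^2 - 5*o - 6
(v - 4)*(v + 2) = v^2 - 2*v - 8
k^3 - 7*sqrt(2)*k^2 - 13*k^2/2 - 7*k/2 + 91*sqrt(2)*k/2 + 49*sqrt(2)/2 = (k - 7)*(k + 1/2)*(k - 7*sqrt(2))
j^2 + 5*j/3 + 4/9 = (j + 1/3)*(j + 4/3)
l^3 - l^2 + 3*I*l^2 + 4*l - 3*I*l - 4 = (l - 1)*(l - I)*(l + 4*I)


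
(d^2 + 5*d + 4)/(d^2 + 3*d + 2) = (d + 4)/(d + 2)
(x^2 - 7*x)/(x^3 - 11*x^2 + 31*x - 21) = x/(x^2 - 4*x + 3)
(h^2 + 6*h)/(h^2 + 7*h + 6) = h/(h + 1)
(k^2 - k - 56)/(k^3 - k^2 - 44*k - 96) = (k + 7)/(k^2 + 7*k + 12)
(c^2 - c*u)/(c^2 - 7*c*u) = (c - u)/(c - 7*u)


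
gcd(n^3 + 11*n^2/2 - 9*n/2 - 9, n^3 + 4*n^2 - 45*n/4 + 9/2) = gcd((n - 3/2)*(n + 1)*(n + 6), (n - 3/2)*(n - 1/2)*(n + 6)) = n^2 + 9*n/2 - 9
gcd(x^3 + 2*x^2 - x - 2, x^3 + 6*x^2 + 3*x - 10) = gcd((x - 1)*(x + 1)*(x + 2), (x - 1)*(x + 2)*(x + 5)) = x^2 + x - 2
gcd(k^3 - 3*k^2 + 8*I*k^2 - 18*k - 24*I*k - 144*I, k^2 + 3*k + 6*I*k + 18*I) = k + 3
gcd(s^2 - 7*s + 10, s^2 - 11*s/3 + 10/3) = s - 2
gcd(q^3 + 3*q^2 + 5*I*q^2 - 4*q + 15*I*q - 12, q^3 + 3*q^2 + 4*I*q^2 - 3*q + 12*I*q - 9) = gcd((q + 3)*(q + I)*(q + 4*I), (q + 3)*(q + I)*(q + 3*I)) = q^2 + q*(3 + I) + 3*I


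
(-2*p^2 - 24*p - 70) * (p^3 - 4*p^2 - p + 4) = -2*p^5 - 16*p^4 + 28*p^3 + 296*p^2 - 26*p - 280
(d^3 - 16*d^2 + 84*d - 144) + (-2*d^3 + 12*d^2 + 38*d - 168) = -d^3 - 4*d^2 + 122*d - 312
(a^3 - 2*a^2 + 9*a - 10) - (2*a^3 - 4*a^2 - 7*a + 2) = -a^3 + 2*a^2 + 16*a - 12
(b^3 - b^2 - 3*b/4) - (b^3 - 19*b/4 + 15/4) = -b^2 + 4*b - 15/4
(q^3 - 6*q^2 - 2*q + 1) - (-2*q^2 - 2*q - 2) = q^3 - 4*q^2 + 3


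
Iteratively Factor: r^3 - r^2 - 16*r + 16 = (r - 1)*(r^2 - 16) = (r - 4)*(r - 1)*(r + 4)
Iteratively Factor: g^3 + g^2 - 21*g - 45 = (g + 3)*(g^2 - 2*g - 15) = (g - 5)*(g + 3)*(g + 3)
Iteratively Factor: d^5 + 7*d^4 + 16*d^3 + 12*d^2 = (d + 3)*(d^4 + 4*d^3 + 4*d^2) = (d + 2)*(d + 3)*(d^3 + 2*d^2) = d*(d + 2)*(d + 3)*(d^2 + 2*d) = d^2*(d + 2)*(d + 3)*(d + 2)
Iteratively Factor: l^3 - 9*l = (l)*(l^2 - 9) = l*(l - 3)*(l + 3)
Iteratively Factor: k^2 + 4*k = (k)*(k + 4)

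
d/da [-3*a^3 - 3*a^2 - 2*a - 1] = -9*a^2 - 6*a - 2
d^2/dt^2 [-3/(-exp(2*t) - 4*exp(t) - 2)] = 12*(-(exp(t) + 1)*(exp(2*t) + 4*exp(t) + 2) + 2*(exp(t) + 2)^2*exp(t))*exp(t)/(exp(2*t) + 4*exp(t) + 2)^3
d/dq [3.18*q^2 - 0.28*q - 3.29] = 6.36*q - 0.28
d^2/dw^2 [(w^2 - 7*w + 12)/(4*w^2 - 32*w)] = (w^3 + 36*w^2 - 288*w + 768)/(2*w^3*(w^3 - 24*w^2 + 192*w - 512))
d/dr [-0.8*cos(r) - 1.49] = 0.8*sin(r)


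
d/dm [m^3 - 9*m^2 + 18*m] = 3*m^2 - 18*m + 18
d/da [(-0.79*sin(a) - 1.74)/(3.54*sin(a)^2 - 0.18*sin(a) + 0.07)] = (2.7966*sin(a)^2 + 12.3192*sin(a) - 0.3685)*cos(a)/(12.5316*sin(a)^4 - 1.2744*sin(a)^3 + 0.528*sin(a)^2 - 0.0252*sin(a) + 0.0049)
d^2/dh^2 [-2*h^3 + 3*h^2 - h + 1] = 6 - 12*h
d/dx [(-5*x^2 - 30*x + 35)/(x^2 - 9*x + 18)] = 25*(3*x^2 - 10*x - 9)/(x^4 - 18*x^3 + 117*x^2 - 324*x + 324)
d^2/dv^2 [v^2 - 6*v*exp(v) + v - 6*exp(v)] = -6*v*exp(v) - 18*exp(v) + 2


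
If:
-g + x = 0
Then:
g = x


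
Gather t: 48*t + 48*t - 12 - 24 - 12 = 96*t - 48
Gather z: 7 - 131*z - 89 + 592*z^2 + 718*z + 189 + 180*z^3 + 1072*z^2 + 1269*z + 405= 180*z^3 + 1664*z^2 + 1856*z + 512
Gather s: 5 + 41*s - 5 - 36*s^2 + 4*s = -36*s^2 + 45*s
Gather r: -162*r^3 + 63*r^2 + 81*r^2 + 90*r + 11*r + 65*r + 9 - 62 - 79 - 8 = -162*r^3 + 144*r^2 + 166*r - 140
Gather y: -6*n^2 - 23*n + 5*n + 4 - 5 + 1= -6*n^2 - 18*n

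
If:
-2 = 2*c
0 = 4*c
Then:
No Solution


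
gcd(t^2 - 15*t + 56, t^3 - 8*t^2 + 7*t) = t - 7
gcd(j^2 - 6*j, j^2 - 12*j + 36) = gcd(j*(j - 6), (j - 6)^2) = j - 6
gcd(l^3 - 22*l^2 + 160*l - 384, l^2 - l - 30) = l - 6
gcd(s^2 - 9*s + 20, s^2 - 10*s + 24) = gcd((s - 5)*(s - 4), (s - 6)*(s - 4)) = s - 4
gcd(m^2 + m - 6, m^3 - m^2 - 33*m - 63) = m + 3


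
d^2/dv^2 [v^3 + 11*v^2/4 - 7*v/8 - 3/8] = 6*v + 11/2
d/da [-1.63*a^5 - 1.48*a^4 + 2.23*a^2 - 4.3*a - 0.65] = -8.15*a^4 - 5.92*a^3 + 4.46*a - 4.3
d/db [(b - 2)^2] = 2*b - 4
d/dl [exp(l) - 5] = exp(l)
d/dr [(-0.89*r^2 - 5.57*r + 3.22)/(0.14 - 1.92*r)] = (1.7088*r^2 - 0.2492*r + 5.4026)/(3.6864*r^2 - 0.5376*r + 0.0196)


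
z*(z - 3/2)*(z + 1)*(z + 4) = z^4 + 7*z^3/2 - 7*z^2/2 - 6*z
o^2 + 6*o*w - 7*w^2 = (o - w)*(o + 7*w)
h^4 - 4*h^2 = h^2*(h - 2)*(h + 2)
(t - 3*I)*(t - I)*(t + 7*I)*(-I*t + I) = -I*t^4 + 3*t^3 + I*t^3 - 3*t^2 - 25*I*t^2 - 21*t + 25*I*t + 21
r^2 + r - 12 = (r - 3)*(r + 4)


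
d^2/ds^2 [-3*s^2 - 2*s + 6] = -6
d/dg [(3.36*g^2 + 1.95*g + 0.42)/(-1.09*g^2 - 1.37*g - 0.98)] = (-2.4777*g^2 - 5.67*g - 1.3356)/(1.1881*g^4 + 2.9866*g^3 + 4.0133*g^2 + 2.6852*g + 0.9604)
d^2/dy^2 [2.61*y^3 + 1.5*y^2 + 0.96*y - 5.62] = 15.66*y + 3.0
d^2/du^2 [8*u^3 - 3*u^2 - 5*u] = 48*u - 6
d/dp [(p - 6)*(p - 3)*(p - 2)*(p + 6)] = 4*p^3 - 15*p^2 - 60*p + 180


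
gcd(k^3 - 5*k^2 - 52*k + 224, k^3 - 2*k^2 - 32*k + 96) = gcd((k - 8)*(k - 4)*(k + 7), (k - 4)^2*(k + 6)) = k - 4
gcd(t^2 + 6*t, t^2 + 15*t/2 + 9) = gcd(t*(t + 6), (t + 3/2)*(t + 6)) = t + 6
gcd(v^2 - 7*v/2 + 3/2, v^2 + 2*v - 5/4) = v - 1/2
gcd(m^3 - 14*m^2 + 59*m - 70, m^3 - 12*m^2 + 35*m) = m^2 - 12*m + 35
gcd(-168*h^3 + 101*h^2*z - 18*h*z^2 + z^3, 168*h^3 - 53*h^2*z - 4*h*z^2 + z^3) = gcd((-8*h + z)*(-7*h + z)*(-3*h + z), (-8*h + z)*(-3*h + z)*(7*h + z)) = 24*h^2 - 11*h*z + z^2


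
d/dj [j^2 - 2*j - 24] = 2*j - 2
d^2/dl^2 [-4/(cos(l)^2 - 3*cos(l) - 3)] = 4*(-4*sin(l)^4 - 9*sin(l)^2*cos(l) + 23*sin(l)^2 + 5)/(sin(l)^2 + 3*cos(l) + 2)^3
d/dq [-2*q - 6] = -2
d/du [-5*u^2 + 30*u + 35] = 30 - 10*u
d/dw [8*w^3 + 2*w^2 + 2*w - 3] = 24*w^2 + 4*w + 2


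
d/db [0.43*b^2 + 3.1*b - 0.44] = 0.86*b + 3.1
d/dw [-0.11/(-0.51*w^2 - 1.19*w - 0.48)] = (-0.1122*w - 0.1309)/(0.51*w^2 + 1.19*w + 0.48)^2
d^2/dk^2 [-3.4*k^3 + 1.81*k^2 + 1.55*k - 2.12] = 3.62 - 20.4*k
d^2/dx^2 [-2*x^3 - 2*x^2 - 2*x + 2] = -12*x - 4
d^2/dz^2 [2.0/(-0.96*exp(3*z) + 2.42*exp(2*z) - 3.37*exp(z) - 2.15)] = (-2.0*(2.88*exp(2*z) - 4.84*exp(z) + 3.37)*(5.76*exp(2*z) - 9.68*exp(z) + 6.74)*exp(z) + (17.28*exp(2*z) - 19.36*exp(z) + 6.74)*(0.96*exp(3*z) - 2.42*exp(2*z) + 3.37*exp(z) + 2.15))*exp(z)/(0.96*exp(3*z) - 2.42*exp(2*z) + 3.37*exp(z) + 2.15)^3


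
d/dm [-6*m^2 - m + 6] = -12*m - 1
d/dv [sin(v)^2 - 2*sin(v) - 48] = 2*(sin(v) - 1)*cos(v)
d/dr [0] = 0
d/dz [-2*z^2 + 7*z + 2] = 7 - 4*z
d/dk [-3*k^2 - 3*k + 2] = -6*k - 3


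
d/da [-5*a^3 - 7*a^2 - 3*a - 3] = -15*a^2 - 14*a - 3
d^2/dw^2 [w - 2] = 0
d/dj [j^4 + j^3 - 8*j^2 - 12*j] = 4*j^3 + 3*j^2 - 16*j - 12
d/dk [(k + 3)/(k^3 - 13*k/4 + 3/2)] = 4*(4*k^3 - 13*k - (k + 3)*(12*k^2 - 13) + 6)/(4*k^3 - 13*k + 6)^2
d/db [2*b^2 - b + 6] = 4*b - 1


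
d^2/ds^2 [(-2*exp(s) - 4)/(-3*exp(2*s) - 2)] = (18*exp(4*s) + 144*exp(3*s) - 72*exp(2*s) - 96*exp(s) + 8)*exp(s)/(27*exp(6*s) + 54*exp(4*s) + 36*exp(2*s) + 8)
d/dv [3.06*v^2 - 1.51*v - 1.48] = 6.12*v - 1.51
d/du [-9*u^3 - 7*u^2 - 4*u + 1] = -27*u^2 - 14*u - 4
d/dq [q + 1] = 1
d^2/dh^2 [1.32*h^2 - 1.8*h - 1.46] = 2.64000000000000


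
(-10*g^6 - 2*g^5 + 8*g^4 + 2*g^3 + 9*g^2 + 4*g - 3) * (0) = 0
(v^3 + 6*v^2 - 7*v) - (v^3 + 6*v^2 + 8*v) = -15*v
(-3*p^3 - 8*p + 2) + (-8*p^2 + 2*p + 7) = -3*p^3 - 8*p^2 - 6*p + 9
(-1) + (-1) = -2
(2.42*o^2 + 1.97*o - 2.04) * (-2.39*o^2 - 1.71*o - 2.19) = -5.7838*o^4 - 8.8465*o^3 - 3.7929*o^2 - 0.8259*o + 4.4676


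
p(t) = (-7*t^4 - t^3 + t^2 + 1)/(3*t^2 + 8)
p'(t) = -6*t*(-7*t^4 - t^3 + t^2 + 1)/(3*t^2 + 8)^2 + (-28*t^3 - 3*t^2 + 2*t)/(3*t^2 + 8)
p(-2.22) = -6.72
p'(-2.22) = 8.67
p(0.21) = 0.13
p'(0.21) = -0.02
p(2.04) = -6.08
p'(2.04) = -8.38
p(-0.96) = -0.29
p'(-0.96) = 1.71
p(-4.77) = -45.79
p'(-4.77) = 21.65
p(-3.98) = -30.20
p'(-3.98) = 17.81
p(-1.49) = -1.91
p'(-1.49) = 4.50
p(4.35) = -39.66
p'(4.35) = -20.34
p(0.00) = 0.12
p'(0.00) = 0.00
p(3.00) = -16.69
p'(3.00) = -13.62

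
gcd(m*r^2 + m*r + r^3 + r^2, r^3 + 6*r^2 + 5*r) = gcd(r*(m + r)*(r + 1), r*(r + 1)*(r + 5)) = r^2 + r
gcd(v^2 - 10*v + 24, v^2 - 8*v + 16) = v - 4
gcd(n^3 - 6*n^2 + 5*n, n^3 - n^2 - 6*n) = n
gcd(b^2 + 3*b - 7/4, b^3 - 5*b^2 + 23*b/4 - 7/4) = b - 1/2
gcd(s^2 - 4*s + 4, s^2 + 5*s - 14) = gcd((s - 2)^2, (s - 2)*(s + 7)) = s - 2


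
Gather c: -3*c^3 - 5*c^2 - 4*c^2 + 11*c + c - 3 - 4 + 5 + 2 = -3*c^3 - 9*c^2 + 12*c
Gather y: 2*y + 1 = 2*y + 1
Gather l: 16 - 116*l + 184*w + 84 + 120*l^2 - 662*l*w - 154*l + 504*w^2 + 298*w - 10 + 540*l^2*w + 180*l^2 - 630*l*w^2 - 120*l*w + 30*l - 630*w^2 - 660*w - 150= l^2*(540*w + 300) + l*(-630*w^2 - 782*w - 240) - 126*w^2 - 178*w - 60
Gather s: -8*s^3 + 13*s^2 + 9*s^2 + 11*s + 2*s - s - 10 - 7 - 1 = -8*s^3 + 22*s^2 + 12*s - 18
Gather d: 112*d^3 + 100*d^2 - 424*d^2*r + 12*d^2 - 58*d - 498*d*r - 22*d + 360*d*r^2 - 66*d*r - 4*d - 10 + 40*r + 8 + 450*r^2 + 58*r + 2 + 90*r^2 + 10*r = 112*d^3 + d^2*(112 - 424*r) + d*(360*r^2 - 564*r - 84) + 540*r^2 + 108*r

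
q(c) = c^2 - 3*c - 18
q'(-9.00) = -21.00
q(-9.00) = 90.00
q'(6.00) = 9.00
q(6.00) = 0.00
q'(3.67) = 4.34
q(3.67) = -15.54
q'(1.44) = -0.12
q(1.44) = -20.25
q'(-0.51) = -4.02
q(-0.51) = -16.21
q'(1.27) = -0.46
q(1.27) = -20.20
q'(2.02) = 1.04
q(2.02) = -19.98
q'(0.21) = -2.58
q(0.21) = -18.59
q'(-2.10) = -7.20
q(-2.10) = -7.29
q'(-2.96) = -8.92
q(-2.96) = -0.36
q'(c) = 2*c - 3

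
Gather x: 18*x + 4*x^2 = 4*x^2 + 18*x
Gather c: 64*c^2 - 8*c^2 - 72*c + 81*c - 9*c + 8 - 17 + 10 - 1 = 56*c^2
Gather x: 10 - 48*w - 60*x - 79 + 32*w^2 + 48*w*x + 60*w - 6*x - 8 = 32*w^2 + 12*w + x*(48*w - 66) - 77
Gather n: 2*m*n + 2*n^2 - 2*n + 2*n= 2*m*n + 2*n^2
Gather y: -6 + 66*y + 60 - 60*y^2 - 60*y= -60*y^2 + 6*y + 54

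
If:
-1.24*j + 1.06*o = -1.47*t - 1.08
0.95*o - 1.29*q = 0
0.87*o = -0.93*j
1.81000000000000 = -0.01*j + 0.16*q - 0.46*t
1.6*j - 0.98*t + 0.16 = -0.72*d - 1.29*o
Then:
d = -4.39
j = -1.68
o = 1.79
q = 1.32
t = -3.44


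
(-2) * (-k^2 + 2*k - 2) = 2*k^2 - 4*k + 4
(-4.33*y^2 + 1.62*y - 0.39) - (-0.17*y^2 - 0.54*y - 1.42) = -4.16*y^2 + 2.16*y + 1.03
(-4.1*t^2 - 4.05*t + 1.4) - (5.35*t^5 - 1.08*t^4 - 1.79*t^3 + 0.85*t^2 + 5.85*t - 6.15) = -5.35*t^5 + 1.08*t^4 + 1.79*t^3 - 4.95*t^2 - 9.9*t + 7.55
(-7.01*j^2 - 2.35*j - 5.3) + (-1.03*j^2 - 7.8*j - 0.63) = -8.04*j^2 - 10.15*j - 5.93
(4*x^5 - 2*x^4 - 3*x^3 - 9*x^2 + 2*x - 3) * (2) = 8*x^5 - 4*x^4 - 6*x^3 - 18*x^2 + 4*x - 6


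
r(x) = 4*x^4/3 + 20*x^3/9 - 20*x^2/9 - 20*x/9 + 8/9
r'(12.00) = 10120.44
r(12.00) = 31142.22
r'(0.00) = -2.22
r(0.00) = 0.89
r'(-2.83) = -57.13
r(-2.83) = 24.54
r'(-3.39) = -118.32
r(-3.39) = 72.40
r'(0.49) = -2.17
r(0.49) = -0.40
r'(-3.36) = -114.33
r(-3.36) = 68.91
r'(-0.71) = 2.39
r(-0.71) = 0.89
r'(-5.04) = -493.27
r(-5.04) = 531.46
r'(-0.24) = -0.85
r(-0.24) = 1.27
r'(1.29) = 14.59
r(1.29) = 2.79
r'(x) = 16*x^3/3 + 20*x^2/3 - 40*x/9 - 20/9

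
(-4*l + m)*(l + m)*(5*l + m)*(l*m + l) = -20*l^4*m - 20*l^4 - 19*l^3*m^2 - 19*l^3*m + 2*l^2*m^3 + 2*l^2*m^2 + l*m^4 + l*m^3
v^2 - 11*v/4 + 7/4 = (v - 7/4)*(v - 1)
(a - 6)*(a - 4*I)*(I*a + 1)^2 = -a^4 + 6*a^3 + 6*I*a^3 + 9*a^2 - 36*I*a^2 - 54*a - 4*I*a + 24*I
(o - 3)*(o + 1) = o^2 - 2*o - 3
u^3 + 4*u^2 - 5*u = u*(u - 1)*(u + 5)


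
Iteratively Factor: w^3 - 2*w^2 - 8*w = (w - 4)*(w^2 + 2*w) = (w - 4)*(w + 2)*(w)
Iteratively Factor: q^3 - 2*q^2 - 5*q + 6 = (q + 2)*(q^2 - 4*q + 3) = (q - 1)*(q + 2)*(q - 3)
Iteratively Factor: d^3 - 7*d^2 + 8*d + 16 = (d - 4)*(d^2 - 3*d - 4) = (d - 4)*(d + 1)*(d - 4)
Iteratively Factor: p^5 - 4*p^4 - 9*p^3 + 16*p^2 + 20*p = (p - 5)*(p^4 + p^3 - 4*p^2 - 4*p) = p*(p - 5)*(p^3 + p^2 - 4*p - 4) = p*(p - 5)*(p - 2)*(p^2 + 3*p + 2) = p*(p - 5)*(p - 2)*(p + 2)*(p + 1)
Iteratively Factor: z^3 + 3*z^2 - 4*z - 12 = (z - 2)*(z^2 + 5*z + 6) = (z - 2)*(z + 3)*(z + 2)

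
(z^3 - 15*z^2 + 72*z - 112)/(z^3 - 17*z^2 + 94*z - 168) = (z - 4)/(z - 6)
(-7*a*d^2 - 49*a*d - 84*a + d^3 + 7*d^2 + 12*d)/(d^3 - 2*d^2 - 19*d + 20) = (-7*a*d - 21*a + d^2 + 3*d)/(d^2 - 6*d + 5)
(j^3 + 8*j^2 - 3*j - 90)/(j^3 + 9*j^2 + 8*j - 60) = (j - 3)/(j - 2)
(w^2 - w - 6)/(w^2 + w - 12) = (w + 2)/(w + 4)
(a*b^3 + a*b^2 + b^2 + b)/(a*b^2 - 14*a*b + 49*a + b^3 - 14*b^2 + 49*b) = b*(a*b^2 + a*b + b + 1)/(a*b^2 - 14*a*b + 49*a + b^3 - 14*b^2 + 49*b)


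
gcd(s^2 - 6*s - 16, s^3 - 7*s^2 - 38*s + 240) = s - 8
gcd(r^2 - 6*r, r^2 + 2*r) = r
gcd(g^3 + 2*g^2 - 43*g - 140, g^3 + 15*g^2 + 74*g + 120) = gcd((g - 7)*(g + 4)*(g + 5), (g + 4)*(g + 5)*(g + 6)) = g^2 + 9*g + 20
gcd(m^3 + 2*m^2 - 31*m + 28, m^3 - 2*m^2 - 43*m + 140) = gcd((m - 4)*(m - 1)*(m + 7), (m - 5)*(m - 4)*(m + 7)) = m^2 + 3*m - 28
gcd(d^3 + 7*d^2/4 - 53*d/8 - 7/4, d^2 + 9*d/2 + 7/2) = d + 7/2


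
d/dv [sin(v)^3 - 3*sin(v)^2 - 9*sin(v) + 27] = 3*(sin(v)^2 - 2*sin(v) - 3)*cos(v)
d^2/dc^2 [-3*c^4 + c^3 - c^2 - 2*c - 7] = -36*c^2 + 6*c - 2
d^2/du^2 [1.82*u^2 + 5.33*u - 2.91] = 3.64000000000000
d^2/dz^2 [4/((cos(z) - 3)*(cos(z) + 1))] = (-16*sin(z)^2 - 24*cos(z) + 72)*sin(z)^2/((cos(z) - 3)^3*(cos(z) + 1)^3)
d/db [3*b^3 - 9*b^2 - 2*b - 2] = 9*b^2 - 18*b - 2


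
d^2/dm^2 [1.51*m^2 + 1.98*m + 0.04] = 3.02000000000000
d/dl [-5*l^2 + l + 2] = 1 - 10*l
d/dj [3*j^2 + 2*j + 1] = 6*j + 2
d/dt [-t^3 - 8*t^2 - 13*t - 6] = -3*t^2 - 16*t - 13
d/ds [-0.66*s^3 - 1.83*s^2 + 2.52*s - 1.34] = -1.98*s^2 - 3.66*s + 2.52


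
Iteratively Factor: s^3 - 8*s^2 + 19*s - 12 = (s - 3)*(s^2 - 5*s + 4) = (s - 4)*(s - 3)*(s - 1)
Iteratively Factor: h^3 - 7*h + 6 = (h + 3)*(h^2 - 3*h + 2) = (h - 1)*(h + 3)*(h - 2)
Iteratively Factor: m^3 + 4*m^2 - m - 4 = (m + 4)*(m^2 - 1) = (m - 1)*(m + 4)*(m + 1)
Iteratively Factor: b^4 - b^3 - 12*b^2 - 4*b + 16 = (b + 2)*(b^3 - 3*b^2 - 6*b + 8) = (b - 4)*(b + 2)*(b^2 + b - 2) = (b - 4)*(b + 2)^2*(b - 1)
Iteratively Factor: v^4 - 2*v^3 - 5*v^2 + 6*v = (v - 1)*(v^3 - v^2 - 6*v) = (v - 3)*(v - 1)*(v^2 + 2*v) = (v - 3)*(v - 1)*(v + 2)*(v)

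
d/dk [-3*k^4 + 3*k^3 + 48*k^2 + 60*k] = -12*k^3 + 9*k^2 + 96*k + 60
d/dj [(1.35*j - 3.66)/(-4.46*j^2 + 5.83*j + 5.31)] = (6.021*j^2 - 32.6472*j + 28.5063)/(19.8916*j^4 - 52.0036*j^3 - 13.3763*j^2 + 61.9146*j + 28.1961)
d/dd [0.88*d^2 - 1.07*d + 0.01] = 1.76*d - 1.07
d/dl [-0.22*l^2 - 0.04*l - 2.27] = -0.44*l - 0.04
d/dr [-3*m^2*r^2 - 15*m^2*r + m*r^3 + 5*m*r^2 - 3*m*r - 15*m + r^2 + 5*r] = -6*m^2*r - 15*m^2 + 3*m*r^2 + 10*m*r - 3*m + 2*r + 5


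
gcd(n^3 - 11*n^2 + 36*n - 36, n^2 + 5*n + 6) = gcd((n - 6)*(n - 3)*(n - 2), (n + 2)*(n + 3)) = 1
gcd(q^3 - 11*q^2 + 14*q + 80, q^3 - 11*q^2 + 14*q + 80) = q^3 - 11*q^2 + 14*q + 80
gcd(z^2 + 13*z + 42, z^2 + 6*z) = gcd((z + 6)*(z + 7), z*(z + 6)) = z + 6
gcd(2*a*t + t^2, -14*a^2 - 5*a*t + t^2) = 2*a + t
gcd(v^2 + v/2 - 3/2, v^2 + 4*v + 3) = 1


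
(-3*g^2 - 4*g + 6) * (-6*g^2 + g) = 18*g^4 + 21*g^3 - 40*g^2 + 6*g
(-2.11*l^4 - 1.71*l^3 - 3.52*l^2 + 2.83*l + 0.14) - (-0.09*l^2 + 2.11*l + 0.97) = -2.11*l^4 - 1.71*l^3 - 3.43*l^2 + 0.72*l - 0.83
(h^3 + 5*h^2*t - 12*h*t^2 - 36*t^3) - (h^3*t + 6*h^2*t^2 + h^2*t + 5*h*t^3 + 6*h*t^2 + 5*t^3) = -h^3*t + h^3 - 6*h^2*t^2 + 4*h^2*t - 5*h*t^3 - 18*h*t^2 - 41*t^3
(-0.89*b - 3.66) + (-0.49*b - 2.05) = -1.38*b - 5.71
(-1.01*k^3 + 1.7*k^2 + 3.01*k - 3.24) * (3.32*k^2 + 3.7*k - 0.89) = -3.3532*k^5 + 1.907*k^4 + 17.1821*k^3 - 1.1328*k^2 - 14.6669*k + 2.8836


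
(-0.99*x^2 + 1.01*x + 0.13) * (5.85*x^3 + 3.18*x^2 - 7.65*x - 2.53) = -5.7915*x^5 + 2.7603*x^4 + 11.5458*x^3 - 4.8084*x^2 - 3.5498*x - 0.3289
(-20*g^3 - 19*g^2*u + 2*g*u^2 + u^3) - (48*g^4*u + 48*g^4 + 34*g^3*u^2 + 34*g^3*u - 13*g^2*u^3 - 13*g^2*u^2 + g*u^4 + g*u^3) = -48*g^4*u - 48*g^4 - 34*g^3*u^2 - 34*g^3*u - 20*g^3 + 13*g^2*u^3 + 13*g^2*u^2 - 19*g^2*u - g*u^4 - g*u^3 + 2*g*u^2 + u^3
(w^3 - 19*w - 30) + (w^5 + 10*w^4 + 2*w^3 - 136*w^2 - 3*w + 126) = w^5 + 10*w^4 + 3*w^3 - 136*w^2 - 22*w + 96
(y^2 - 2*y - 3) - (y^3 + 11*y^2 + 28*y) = -y^3 - 10*y^2 - 30*y - 3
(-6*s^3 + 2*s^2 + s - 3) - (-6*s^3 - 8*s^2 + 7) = 10*s^2 + s - 10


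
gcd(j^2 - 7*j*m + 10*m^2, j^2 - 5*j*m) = j - 5*m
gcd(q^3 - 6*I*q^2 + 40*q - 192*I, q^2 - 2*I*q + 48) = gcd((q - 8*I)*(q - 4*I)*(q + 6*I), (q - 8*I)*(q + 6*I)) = q^2 - 2*I*q + 48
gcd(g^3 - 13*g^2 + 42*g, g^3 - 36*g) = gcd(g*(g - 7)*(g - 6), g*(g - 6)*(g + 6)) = g^2 - 6*g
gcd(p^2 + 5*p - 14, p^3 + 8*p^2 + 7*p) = p + 7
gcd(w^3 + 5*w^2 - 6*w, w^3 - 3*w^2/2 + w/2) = w^2 - w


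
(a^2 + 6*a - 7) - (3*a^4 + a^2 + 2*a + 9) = -3*a^4 + 4*a - 16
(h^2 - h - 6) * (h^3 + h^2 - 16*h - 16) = h^5 - 23*h^3 - 6*h^2 + 112*h + 96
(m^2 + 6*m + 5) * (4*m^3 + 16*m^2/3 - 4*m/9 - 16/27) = 4*m^5 + 88*m^4/3 + 464*m^3/9 + 632*m^2/27 - 52*m/9 - 80/27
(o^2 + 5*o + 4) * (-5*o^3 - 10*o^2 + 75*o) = -5*o^5 - 35*o^4 + 5*o^3 + 335*o^2 + 300*o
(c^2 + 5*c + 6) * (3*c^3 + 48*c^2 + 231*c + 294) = 3*c^5 + 63*c^4 + 489*c^3 + 1737*c^2 + 2856*c + 1764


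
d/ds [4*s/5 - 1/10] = 4/5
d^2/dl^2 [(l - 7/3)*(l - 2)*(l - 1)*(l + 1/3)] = 12*l^2 - 30*l + 130/9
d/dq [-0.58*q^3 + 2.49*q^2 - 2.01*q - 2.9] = -1.74*q^2 + 4.98*q - 2.01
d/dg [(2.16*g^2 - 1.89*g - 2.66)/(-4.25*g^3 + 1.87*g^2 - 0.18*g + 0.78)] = (9.18*g^4 - 16.065*g^3 - 30.7695*g^2 + 13.318*g - 1.953)/(18.0625*g^6 - 15.895*g^5 + 5.0269*g^4 - 7.3032*g^3 + 2.9496*g^2 - 0.2808*g + 0.6084)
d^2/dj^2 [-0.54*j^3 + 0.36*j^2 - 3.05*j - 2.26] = 0.72 - 3.24*j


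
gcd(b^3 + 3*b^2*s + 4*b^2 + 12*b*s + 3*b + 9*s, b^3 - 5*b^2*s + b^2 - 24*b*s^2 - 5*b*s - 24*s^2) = b^2 + 3*b*s + b + 3*s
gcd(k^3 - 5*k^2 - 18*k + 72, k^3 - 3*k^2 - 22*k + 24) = k^2 - 2*k - 24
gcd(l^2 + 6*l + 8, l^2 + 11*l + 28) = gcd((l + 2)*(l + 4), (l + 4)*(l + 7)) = l + 4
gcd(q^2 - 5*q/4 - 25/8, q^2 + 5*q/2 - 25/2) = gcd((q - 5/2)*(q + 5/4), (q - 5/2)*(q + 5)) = q - 5/2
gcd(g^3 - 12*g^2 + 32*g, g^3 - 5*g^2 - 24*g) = g^2 - 8*g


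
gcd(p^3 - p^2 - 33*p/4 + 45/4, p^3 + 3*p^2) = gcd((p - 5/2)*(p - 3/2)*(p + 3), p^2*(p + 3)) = p + 3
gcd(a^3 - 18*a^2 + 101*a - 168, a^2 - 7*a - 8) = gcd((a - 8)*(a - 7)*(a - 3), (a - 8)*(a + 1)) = a - 8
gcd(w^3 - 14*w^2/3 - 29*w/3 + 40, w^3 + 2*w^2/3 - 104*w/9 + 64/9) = w - 8/3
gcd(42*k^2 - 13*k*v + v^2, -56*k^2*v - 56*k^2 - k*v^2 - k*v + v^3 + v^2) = 1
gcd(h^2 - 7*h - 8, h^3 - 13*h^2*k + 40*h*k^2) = 1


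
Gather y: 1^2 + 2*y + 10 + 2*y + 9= 4*y + 20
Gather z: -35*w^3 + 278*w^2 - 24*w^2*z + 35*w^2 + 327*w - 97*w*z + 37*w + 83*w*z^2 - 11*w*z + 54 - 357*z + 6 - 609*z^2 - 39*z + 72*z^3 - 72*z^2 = -35*w^3 + 313*w^2 + 364*w + 72*z^3 + z^2*(83*w - 681) + z*(-24*w^2 - 108*w - 396) + 60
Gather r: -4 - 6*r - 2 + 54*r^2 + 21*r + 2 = 54*r^2 + 15*r - 4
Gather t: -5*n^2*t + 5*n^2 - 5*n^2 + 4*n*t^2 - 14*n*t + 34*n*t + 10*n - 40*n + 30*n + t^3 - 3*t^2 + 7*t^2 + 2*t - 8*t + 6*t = t^3 + t^2*(4*n + 4) + t*(-5*n^2 + 20*n)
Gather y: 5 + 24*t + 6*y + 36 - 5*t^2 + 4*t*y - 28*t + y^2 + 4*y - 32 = -5*t^2 - 4*t + y^2 + y*(4*t + 10) + 9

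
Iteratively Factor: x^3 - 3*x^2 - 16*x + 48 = (x - 4)*(x^2 + x - 12) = (x - 4)*(x - 3)*(x + 4)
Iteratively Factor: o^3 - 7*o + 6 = (o - 1)*(o^2 + o - 6) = (o - 2)*(o - 1)*(o + 3)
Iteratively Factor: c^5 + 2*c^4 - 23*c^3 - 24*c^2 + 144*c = (c - 3)*(c^4 + 5*c^3 - 8*c^2 - 48*c) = c*(c - 3)*(c^3 + 5*c^2 - 8*c - 48) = c*(c - 3)^2*(c^2 + 8*c + 16) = c*(c - 3)^2*(c + 4)*(c + 4)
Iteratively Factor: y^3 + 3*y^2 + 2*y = (y)*(y^2 + 3*y + 2) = y*(y + 1)*(y + 2)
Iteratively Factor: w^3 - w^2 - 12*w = (w)*(w^2 - w - 12) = w*(w - 4)*(w + 3)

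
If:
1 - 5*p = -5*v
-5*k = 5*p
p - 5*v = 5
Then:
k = 1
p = -1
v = -6/5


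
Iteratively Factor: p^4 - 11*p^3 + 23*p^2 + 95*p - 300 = (p - 5)*(p^3 - 6*p^2 - 7*p + 60) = (p - 5)*(p - 4)*(p^2 - 2*p - 15) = (p - 5)^2*(p - 4)*(p + 3)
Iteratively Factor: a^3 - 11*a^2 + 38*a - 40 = (a - 5)*(a^2 - 6*a + 8) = (a - 5)*(a - 2)*(a - 4)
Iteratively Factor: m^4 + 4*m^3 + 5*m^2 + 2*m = (m)*(m^3 + 4*m^2 + 5*m + 2) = m*(m + 2)*(m^2 + 2*m + 1) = m*(m + 1)*(m + 2)*(m + 1)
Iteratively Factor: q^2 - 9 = (q - 3)*(q + 3)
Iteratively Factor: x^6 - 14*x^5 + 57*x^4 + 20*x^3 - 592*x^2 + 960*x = (x - 4)*(x^5 - 10*x^4 + 17*x^3 + 88*x^2 - 240*x) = (x - 4)^2*(x^4 - 6*x^3 - 7*x^2 + 60*x) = (x - 4)^3*(x^3 - 2*x^2 - 15*x) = (x - 5)*(x - 4)^3*(x^2 + 3*x) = x*(x - 5)*(x - 4)^3*(x + 3)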